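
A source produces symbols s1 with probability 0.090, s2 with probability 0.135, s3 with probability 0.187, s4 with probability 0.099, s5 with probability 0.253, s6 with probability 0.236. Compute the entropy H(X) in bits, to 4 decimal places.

2.4786 bits

H = −Σ pᵢ log₂ pᵢ.
−0.090·log₂(0.090) = 0.3127
−0.135·log₂(0.135) = 0.3900
−0.187·log₂(0.187) = 0.4523
−0.099·log₂(0.099) = 0.3303
−0.253·log₂(0.253) = 0.5016
−0.236·log₂(0.236) = 0.4916
Sum ≈ 2.4786 → 2.4786 bits.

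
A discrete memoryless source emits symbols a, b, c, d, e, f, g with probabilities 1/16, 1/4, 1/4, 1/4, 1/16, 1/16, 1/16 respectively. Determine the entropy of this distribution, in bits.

2.5 bits

Each probability is a power of 1/2, so log₂(1/p) is an integer.
H = Σ p·log₂(1/p) = 1/16·4 + 1/4·2 + 1/4·2 + 1/4·2 + 1/16·4 + 1/16·4 + 1/16·4 = 2.5 bits.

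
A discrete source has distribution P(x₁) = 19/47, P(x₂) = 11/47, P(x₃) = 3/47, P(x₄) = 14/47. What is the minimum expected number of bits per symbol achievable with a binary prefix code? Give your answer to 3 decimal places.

1.894 bits/symbol

Repeatedly combine the two least-probable nodes; the expected code length is the sum of the merged weights.
merge 3/47 + 11/47 → 14/47
merge 14/47 + 14/47 → 28/47
merge 19/47 + 28/47 → 1
L = 14/47 + 28/47 + 1 = 89/47 ≈ 1.894 bits/symbol.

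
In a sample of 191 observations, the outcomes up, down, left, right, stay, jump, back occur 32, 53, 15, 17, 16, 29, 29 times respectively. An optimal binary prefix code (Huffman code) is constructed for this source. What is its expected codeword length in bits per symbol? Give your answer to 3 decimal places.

Probabilities are the counts divided by 191.
Repeatedly combine the two least-probable nodes; the expected code length is the sum of the merged weights.
merge 15/191 + 16/191 → 31/191
merge 17/191 + 29/191 → 46/191
merge 29/191 + 31/191 → 60/191
merge 32/191 + 46/191 → 78/191
merge 53/191 + 60/191 → 113/191
merge 78/191 + 113/191 → 1
L = 31/191 + 46/191 + 60/191 + 78/191 + 113/191 + 1 = 519/191 ≈ 2.717 bits/symbol.

2.717 bits/symbol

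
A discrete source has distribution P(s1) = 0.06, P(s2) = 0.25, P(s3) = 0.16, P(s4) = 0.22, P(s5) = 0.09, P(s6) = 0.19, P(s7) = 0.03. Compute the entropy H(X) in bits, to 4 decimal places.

H = −Σ pᵢ log₂ pᵢ.
−0.06·log₂(0.06) = 0.2435
−0.25·log₂(0.25) = 0.5000
−0.16·log₂(0.16) = 0.4230
−0.22·log₂(0.22) = 0.4806
−0.09·log₂(0.09) = 0.3127
−0.19·log₂(0.19) = 0.4552
−0.03·log₂(0.03) = 0.1518
Sum ≈ 2.5668 → 2.5668 bits.

2.5668 bits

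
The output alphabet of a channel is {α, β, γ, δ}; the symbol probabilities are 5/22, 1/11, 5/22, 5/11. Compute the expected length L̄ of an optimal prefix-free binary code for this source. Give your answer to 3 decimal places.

Repeatedly combine the two least-probable nodes; the expected code length is the sum of the merged weights.
merge 1/11 + 5/22 → 7/22
merge 5/22 + 7/22 → 6/11
merge 5/11 + 6/11 → 1
L = 7/22 + 6/11 + 1 = 41/22 ≈ 1.864 bits/symbol.

1.864 bits/symbol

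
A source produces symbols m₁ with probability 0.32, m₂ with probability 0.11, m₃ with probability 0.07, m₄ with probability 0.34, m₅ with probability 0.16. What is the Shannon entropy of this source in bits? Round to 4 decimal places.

H = −Σ pᵢ log₂ pᵢ.
−0.32·log₂(0.32) = 0.5260
−0.11·log₂(0.11) = 0.3503
−0.07·log₂(0.07) = 0.2686
−0.34·log₂(0.34) = 0.5292
−0.16·log₂(0.16) = 0.4230
Sum ≈ 2.0971 → 2.0971 bits.

2.0971 bits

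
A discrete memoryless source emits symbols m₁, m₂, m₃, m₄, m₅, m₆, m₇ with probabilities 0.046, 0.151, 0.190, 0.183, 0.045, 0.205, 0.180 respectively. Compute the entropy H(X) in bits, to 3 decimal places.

H = −Σ pᵢ log₂ pᵢ.
−0.046·log₂(0.046) = 0.2043
−0.151·log₂(0.151) = 0.4118
−0.190·log₂(0.190) = 0.4552
−0.183·log₂(0.183) = 0.4484
−0.045·log₂(0.045) = 0.2013
−0.205·log₂(0.205) = 0.4687
−0.180·log₂(0.180) = 0.4453
Sum ≈ 2.6351 → 2.635 bits.

2.635 bits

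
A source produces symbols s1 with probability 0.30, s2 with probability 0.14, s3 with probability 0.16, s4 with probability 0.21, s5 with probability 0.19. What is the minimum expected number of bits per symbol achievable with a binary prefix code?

Repeatedly combine the two least-probable nodes; the expected code length is the sum of the merged weights.
merge 7/50 + 4/25 → 3/10
merge 19/100 + 21/100 → 2/5
merge 3/10 + 3/10 → 3/5
merge 2/5 + 3/5 → 1
L = 3/10 + 2/5 + 3/5 + 1 = 23/10 = 2.3 bits/symbol.

2.3 bits/symbol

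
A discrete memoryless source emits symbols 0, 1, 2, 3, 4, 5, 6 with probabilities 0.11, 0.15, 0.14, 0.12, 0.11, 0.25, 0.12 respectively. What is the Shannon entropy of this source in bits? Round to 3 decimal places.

2.742 bits

H = −Σ pᵢ log₂ pᵢ.
−0.11·log₂(0.11) = 0.3503
−0.15·log₂(0.15) = 0.4105
−0.14·log₂(0.14) = 0.3971
−0.12·log₂(0.12) = 0.3671
−0.11·log₂(0.11) = 0.3503
−0.25·log₂(0.25) = 0.5000
−0.12·log₂(0.12) = 0.3671
Sum ≈ 2.7424 → 2.742 bits.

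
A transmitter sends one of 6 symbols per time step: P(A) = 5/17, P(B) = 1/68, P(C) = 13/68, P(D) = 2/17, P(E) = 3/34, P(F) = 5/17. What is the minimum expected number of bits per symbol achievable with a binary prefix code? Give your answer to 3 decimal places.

Repeatedly combine the two least-probable nodes; the expected code length is the sum of the merged weights.
merge 1/68 + 3/34 → 7/68
merge 7/68 + 2/17 → 15/68
merge 13/68 + 15/68 → 7/17
merge 5/17 + 5/17 → 10/17
merge 7/17 + 10/17 → 1
L = 7/68 + 15/68 + 7/17 + 10/17 + 1 = 79/34 ≈ 2.324 bits/symbol.

2.324 bits/symbol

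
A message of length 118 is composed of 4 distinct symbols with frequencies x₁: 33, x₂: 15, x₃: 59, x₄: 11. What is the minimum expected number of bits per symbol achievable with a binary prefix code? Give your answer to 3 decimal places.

Probabilities are the counts divided by 118.
Repeatedly combine the two least-probable nodes; the expected code length is the sum of the merged weights.
merge 11/118 + 15/118 → 13/59
merge 13/59 + 33/118 → 1/2
merge 1/2 + 1/2 → 1
L = 13/59 + 1/2 + 1 = 203/118 ≈ 1.720 bits/symbol.

1.720 bits/symbol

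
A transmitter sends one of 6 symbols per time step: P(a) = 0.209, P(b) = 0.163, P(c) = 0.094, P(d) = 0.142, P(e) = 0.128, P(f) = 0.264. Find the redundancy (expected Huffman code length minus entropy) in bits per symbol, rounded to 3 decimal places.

Entropy H = −Σ p log₂ p ≈ 2.5060 bits.
Huffman merges: 47/500+16/125→111/500; 71/500+163/1000→61/200; 209/1000+111/500→431/1000; 33/125+61/200→569/1000; 431/1000+569/1000→1. L = 2527/1000 ≈ 2.5270.
L − H = 2.5270 − 2.5060 = 0.021 bits.

0.021 bits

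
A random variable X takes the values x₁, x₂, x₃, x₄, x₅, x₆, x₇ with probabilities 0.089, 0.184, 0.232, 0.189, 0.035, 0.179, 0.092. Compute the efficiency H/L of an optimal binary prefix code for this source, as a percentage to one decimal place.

Entropy H = −Σ p log₂ p ≈ 2.6335 bits.
Huffman merges: 7/200+89/1000→31/250; 23/250+31/250→27/125; 179/1000+23/125→363/1000; 189/1000+27/125→81/200; 29/125+363/1000→119/200; 81/200+119/200→1. L = 2703/1000 ≈ 2.7030.
Efficiency = H/L = 2.6335/2.7030 = 97.4%.

97.4%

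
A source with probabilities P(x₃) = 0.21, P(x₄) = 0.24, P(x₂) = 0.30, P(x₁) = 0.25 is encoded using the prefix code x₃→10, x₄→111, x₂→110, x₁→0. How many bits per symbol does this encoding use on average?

2.29 bits/symbol

L̄ = Σ pᵢ·ℓᵢ = 0.21·2 + 0.24·3 + 0.30·3 + 0.25·1 = 2.29 bits/symbol.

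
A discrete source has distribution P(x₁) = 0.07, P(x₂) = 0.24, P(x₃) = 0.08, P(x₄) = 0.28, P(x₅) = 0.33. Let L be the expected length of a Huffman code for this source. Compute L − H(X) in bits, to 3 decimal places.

0.054 bits

Entropy H = −Σ p log₂ p ≈ 2.0962 bits.
Huffman merges: 7/100+2/25→3/20; 3/20+6/25→39/100; 7/25+33/100→61/100; 39/100+61/100→1. L = 43/20 ≈ 2.1500.
L − H = 2.1500 − 2.0962 = 0.054 bits.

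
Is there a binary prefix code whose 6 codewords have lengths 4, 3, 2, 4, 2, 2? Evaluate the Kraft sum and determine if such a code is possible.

1; yes

With common denominator 2^4 = 16: Σ 2^(−ℓᵢ) = 1/16 + 2/16 + 4/16 + 1/16 + 4/16 + 4/16 = 16/16 = 1.
Kraft's inequality requires Σ ≤ 1; here Σ = 1 ≤ 1, so such a prefix code exists.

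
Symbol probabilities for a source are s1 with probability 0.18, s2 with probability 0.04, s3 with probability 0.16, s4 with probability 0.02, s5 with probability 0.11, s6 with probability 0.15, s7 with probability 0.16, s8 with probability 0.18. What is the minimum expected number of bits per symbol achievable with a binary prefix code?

Repeatedly combine the two least-probable nodes; the expected code length is the sum of the merged weights.
merge 1/50 + 1/25 → 3/50
merge 3/50 + 11/100 → 17/100
merge 3/20 + 4/25 → 31/100
merge 4/25 + 17/100 → 33/100
merge 9/50 + 9/50 → 9/25
merge 31/100 + 33/100 → 16/25
merge 9/25 + 16/25 → 1
L = 3/50 + 17/100 + 31/100 + 33/100 + 9/25 + 16/25 + 1 = 287/100 = 2.87 bits/symbol.

2.87 bits/symbol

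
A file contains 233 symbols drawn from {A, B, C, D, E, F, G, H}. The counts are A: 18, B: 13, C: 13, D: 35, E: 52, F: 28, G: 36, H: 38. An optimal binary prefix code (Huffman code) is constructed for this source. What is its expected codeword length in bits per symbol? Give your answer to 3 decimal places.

2.888 bits/symbol

Probabilities are the counts divided by 233.
Repeatedly combine the two least-probable nodes; the expected code length is the sum of the merged weights.
merge 13/233 + 13/233 → 26/233
merge 18/233 + 26/233 → 44/233
merge 28/233 + 35/233 → 63/233
merge 36/233 + 38/233 → 74/233
merge 44/233 + 52/233 → 96/233
merge 63/233 + 74/233 → 137/233
merge 96/233 + 137/233 → 1
L = 26/233 + 44/233 + 63/233 + 74/233 + 96/233 + 137/233 + 1 = 673/233 ≈ 2.888 bits/symbol.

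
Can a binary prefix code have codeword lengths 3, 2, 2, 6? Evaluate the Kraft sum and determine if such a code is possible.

0.640625; yes

With common denominator 2^6 = 64: Σ 2^(−ℓᵢ) = 8/64 + 16/64 + 16/64 + 1/64 = 41/64 = 0.640625.
Kraft's inequality requires Σ ≤ 1; here Σ = 0.640625 ≤ 1, so such a prefix code exists.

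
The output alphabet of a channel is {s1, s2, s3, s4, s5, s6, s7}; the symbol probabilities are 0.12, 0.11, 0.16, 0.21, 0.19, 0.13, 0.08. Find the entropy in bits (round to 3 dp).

H = −Σ pᵢ log₂ pᵢ.
−0.12·log₂(0.12) = 0.3671
−0.11·log₂(0.11) = 0.3503
−0.16·log₂(0.16) = 0.4230
−0.21·log₂(0.21) = 0.4728
−0.19·log₂(0.19) = 0.4552
−0.13·log₂(0.13) = 0.3826
−0.08·log₂(0.08) = 0.2915
Sum ≈ 2.7426 → 2.743 bits.

2.743 bits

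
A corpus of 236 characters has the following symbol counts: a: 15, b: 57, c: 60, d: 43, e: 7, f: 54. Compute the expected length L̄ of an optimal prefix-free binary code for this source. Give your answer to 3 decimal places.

2.369 bits/symbol

Probabilities are the counts divided by 236.
Repeatedly combine the two least-probable nodes; the expected code length is the sum of the merged weights.
merge 7/236 + 15/236 → 11/118
merge 11/118 + 43/236 → 65/236
merge 27/118 + 57/236 → 111/236
merge 15/59 + 65/236 → 125/236
merge 111/236 + 125/236 → 1
L = 11/118 + 65/236 + 111/236 + 125/236 + 1 = 559/236 ≈ 2.369 bits/symbol.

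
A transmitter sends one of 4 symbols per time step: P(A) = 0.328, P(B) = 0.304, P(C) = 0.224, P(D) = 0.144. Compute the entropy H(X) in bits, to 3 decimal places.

1.936 bits

H = −Σ pᵢ log₂ pᵢ.
−0.328·log₂(0.328) = 0.5275
−0.304·log₂(0.304) = 0.5222
−0.224·log₂(0.224) = 0.4835
−0.144·log₂(0.144) = 0.4026
Sum ≈ 1.9358 → 1.936 bits.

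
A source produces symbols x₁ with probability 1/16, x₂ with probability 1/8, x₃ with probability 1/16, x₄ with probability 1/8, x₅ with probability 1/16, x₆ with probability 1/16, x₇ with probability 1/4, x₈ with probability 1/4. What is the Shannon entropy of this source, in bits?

2.75 bits

Each probability is a power of 1/2, so log₂(1/p) is an integer.
H = Σ p·log₂(1/p) = 1/16·4 + 1/8·3 + 1/16·4 + 1/8·3 + 1/16·4 + 1/16·4 + 1/4·2 + 1/4·2 = 2.75 bits.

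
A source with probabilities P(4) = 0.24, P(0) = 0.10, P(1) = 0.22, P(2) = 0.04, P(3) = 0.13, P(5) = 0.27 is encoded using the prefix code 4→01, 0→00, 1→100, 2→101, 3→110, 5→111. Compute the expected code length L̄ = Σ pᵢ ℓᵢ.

2.66 bits/symbol

L̄ = Σ pᵢ·ℓᵢ = 0.24·2 + 0.10·2 + 0.22·3 + 0.04·3 + 0.13·3 + 0.27·3 = 2.66 bits/symbol.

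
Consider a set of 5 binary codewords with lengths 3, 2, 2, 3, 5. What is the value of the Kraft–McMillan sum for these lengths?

With common denominator 2^5 = 32: Σ 2^(−ℓᵢ) = 4/32 + 8/32 + 8/32 + 4/32 + 1/32 = 25/32 = 0.78125.

0.78125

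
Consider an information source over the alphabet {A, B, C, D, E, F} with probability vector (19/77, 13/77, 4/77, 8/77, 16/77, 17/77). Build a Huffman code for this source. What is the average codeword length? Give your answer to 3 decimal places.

Repeatedly combine the two least-probable nodes; the expected code length is the sum of the merged weights.
merge 4/77 + 8/77 → 12/77
merge 12/77 + 13/77 → 25/77
merge 16/77 + 17/77 → 3/7
merge 19/77 + 25/77 → 4/7
merge 3/7 + 4/7 → 1
L = 12/77 + 25/77 + 3/7 + 4/7 + 1 = 191/77 ≈ 2.481 bits/symbol.

2.481 bits/symbol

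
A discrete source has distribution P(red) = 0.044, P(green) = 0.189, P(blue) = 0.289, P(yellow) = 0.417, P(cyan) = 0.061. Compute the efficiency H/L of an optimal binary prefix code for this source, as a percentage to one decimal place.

Entropy H = −Σ p log₂ p ≈ 1.9424 bits.
Huffman merges: 11/250+61/1000→21/200; 21/200+189/1000→147/500; 289/1000+147/500→583/1000; 417/1000+583/1000→1. L = 991/500 ≈ 1.9820.
Efficiency = H/L = 1.9424/1.9820 = 98.0%.

98.0%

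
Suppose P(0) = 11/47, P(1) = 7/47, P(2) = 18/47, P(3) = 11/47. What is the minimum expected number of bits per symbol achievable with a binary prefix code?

2 bits/symbol

Repeatedly combine the two least-probable nodes; the expected code length is the sum of the merged weights.
merge 7/47 + 11/47 → 18/47
merge 11/47 + 18/47 → 29/47
merge 18/47 + 29/47 → 1
L = 18/47 + 29/47 + 1 = 2 bits/symbol.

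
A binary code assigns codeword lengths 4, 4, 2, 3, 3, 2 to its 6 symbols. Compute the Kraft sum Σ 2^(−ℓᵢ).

With common denominator 2^4 = 16: Σ 2^(−ℓᵢ) = 1/16 + 1/16 + 4/16 + 2/16 + 2/16 + 4/16 = 14/16 = 0.875.

0.875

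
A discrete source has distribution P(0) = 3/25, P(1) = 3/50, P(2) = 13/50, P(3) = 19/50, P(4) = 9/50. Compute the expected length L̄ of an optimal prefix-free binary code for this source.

2.16 bits/symbol

Repeatedly combine the two least-probable nodes; the expected code length is the sum of the merged weights.
merge 3/50 + 3/25 → 9/50
merge 9/50 + 9/50 → 9/25
merge 13/50 + 9/25 → 31/50
merge 19/50 + 31/50 → 1
L = 9/50 + 9/25 + 31/50 + 1 = 54/25 = 2.16 bits/symbol.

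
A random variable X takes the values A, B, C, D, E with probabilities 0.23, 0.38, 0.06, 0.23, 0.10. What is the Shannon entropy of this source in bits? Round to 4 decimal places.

H = −Σ pᵢ log₂ pᵢ.
−0.23·log₂(0.23) = 0.4877
−0.38·log₂(0.38) = 0.5305
−0.06·log₂(0.06) = 0.2435
−0.23·log₂(0.23) = 0.4877
−0.10·log₂(0.10) = 0.3322
Sum ≈ 2.0815 → 2.0815 bits.

2.0815 bits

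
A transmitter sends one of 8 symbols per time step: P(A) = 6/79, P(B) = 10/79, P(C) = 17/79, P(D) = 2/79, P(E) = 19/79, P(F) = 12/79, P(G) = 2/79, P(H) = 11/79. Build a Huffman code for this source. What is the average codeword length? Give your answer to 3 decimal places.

2.722 bits/symbol

Repeatedly combine the two least-probable nodes; the expected code length is the sum of the merged weights.
merge 2/79 + 2/79 → 4/79
merge 4/79 + 6/79 → 10/79
merge 10/79 + 10/79 → 20/79
merge 11/79 + 12/79 → 23/79
merge 17/79 + 19/79 → 36/79
merge 20/79 + 23/79 → 43/79
merge 36/79 + 43/79 → 1
L = 4/79 + 10/79 + 20/79 + 23/79 + 36/79 + 43/79 + 1 = 215/79 ≈ 2.722 bits/symbol.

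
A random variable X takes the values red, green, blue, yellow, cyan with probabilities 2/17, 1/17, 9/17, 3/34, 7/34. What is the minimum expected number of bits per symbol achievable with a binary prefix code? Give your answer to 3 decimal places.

1.882 bits/symbol

Repeatedly combine the two least-probable nodes; the expected code length is the sum of the merged weights.
merge 1/17 + 3/34 → 5/34
merge 2/17 + 5/34 → 9/34
merge 7/34 + 9/34 → 8/17
merge 8/17 + 9/17 → 1
L = 5/34 + 9/34 + 8/17 + 1 = 32/17 ≈ 1.882 bits/symbol.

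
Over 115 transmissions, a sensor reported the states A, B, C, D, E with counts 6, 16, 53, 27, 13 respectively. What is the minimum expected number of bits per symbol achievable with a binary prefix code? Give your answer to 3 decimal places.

Probabilities are the counts divided by 115.
Repeatedly combine the two least-probable nodes; the expected code length is the sum of the merged weights.
merge 6/115 + 13/115 → 19/115
merge 16/115 + 19/115 → 7/23
merge 27/115 + 7/23 → 62/115
merge 53/115 + 62/115 → 1
L = 19/115 + 7/23 + 62/115 + 1 = 231/115 ≈ 2.009 bits/symbol.

2.009 bits/symbol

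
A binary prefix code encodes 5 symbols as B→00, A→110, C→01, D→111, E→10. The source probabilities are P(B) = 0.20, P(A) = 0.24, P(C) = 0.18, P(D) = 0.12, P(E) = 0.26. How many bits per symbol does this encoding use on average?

2.36 bits/symbol

L̄ = Σ pᵢ·ℓᵢ = 0.20·2 + 0.24·3 + 0.18·2 + 0.12·3 + 0.26·2 = 2.36 bits/symbol.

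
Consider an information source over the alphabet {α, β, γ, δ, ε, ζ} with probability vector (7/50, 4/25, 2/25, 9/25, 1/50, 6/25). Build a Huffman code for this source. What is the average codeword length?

Repeatedly combine the two least-probable nodes; the expected code length is the sum of the merged weights.
merge 1/50 + 2/25 → 1/10
merge 1/10 + 7/50 → 6/25
merge 4/25 + 6/25 → 2/5
merge 6/25 + 9/25 → 3/5
merge 2/5 + 3/5 → 1
L = 1/10 + 6/25 + 2/5 + 3/5 + 1 = 117/50 = 2.34 bits/symbol.

2.34 bits/symbol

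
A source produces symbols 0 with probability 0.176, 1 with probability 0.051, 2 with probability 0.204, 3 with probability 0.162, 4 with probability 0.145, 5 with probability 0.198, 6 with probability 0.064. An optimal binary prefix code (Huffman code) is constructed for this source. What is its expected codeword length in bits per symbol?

2.713 bits/symbol

Repeatedly combine the two least-probable nodes; the expected code length is the sum of the merged weights.
merge 51/1000 + 8/125 → 23/200
merge 23/200 + 29/200 → 13/50
merge 81/500 + 22/125 → 169/500
merge 99/500 + 51/250 → 201/500
merge 13/50 + 169/500 → 299/500
merge 201/500 + 299/500 → 1
L = 23/200 + 13/50 + 169/500 + 201/500 + 299/500 + 1 = 2713/1000 = 2.713 bits/symbol.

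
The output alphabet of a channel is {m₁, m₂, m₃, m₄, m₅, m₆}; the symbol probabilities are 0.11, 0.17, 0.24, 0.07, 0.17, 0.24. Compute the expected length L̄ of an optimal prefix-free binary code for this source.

Repeatedly combine the two least-probable nodes; the expected code length is the sum of the merged weights.
merge 7/100 + 11/100 → 9/50
merge 17/100 + 17/100 → 17/50
merge 9/50 + 6/25 → 21/50
merge 6/25 + 17/50 → 29/50
merge 21/50 + 29/50 → 1
L = 9/50 + 17/50 + 21/50 + 29/50 + 1 = 63/25 = 2.52 bits/symbol.

2.52 bits/symbol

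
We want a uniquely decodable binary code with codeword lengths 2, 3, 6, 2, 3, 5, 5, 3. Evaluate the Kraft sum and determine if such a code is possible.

With common denominator 2^6 = 64: Σ 2^(−ℓᵢ) = 16/64 + 8/64 + 1/64 + 16/64 + 8/64 + 2/64 + 2/64 + 8/64 = 61/64 = 0.953125.
Kraft's inequality requires Σ ≤ 1; here Σ = 0.953125 ≤ 1, so such a prefix code exists.

0.953125; yes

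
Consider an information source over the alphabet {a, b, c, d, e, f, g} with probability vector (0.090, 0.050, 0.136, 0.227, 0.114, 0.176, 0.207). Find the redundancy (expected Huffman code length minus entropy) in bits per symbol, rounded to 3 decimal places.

Entropy H = −Σ p log₂ p ≈ 2.6744 bits.
Huffman merges: 1/20+9/100→7/50; 57/500+17/125→1/4; 7/50+22/125→79/250; 207/1000+227/1000→217/500; 1/4+79/250→283/500; 217/500+283/500→1. L = 1353/500 ≈ 2.7060.
L − H = 2.7060 − 2.6744 = 0.032 bits.

0.032 bits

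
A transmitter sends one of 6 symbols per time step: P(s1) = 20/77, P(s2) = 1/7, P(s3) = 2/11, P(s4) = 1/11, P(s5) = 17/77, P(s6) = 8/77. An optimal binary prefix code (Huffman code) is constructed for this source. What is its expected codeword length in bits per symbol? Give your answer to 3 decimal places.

Repeatedly combine the two least-probable nodes; the expected code length is the sum of the merged weights.
merge 1/11 + 8/77 → 15/77
merge 1/7 + 2/11 → 25/77
merge 15/77 + 17/77 → 32/77
merge 20/77 + 25/77 → 45/77
merge 32/77 + 45/77 → 1
L = 15/77 + 25/77 + 32/77 + 45/77 + 1 = 194/77 ≈ 2.519 bits/symbol.

2.519 bits/symbol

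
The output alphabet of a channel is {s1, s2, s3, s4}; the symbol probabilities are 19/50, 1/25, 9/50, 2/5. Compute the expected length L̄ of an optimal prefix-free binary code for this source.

1.82 bits/symbol

Repeatedly combine the two least-probable nodes; the expected code length is the sum of the merged weights.
merge 1/25 + 9/50 → 11/50
merge 11/50 + 19/50 → 3/5
merge 2/5 + 3/5 → 1
L = 11/50 + 3/5 + 1 = 91/50 = 1.82 bits/symbol.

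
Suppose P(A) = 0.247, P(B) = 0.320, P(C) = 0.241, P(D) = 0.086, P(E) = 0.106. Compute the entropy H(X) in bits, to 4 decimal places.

2.1667 bits

H = −Σ pᵢ log₂ pᵢ.
−0.247·log₂(0.247) = 0.4983
−0.320·log₂(0.320) = 0.5260
−0.241·log₂(0.241) = 0.4947
−0.086·log₂(0.086) = 0.3044
−0.106·log₂(0.106) = 0.3432
Sum ≈ 2.1667 → 2.1667 bits.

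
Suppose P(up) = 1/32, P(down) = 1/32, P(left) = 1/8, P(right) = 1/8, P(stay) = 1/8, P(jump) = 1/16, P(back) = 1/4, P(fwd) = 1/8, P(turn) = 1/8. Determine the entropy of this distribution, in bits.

2.9375 bits

Each probability is a power of 1/2, so log₂(1/p) is an integer.
H = Σ p·log₂(1/p) = 1/32·5 + 1/32·5 + 1/8·3 + 1/8·3 + 1/8·3 + 1/16·4 + 1/4·2 + 1/8·3 + 1/8·3 = 2.9375 bits.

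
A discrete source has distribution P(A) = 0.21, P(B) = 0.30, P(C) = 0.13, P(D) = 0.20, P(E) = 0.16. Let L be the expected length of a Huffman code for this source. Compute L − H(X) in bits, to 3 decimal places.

0.026 bits

Entropy H = −Σ p log₂ p ≈ 2.2640 bits.
Huffman merges: 13/100+4/25→29/100; 1/5+21/100→41/100; 29/100+3/10→59/100; 41/100+59/100→1. L = 229/100 ≈ 2.2900.
L − H = 2.2900 − 2.2640 = 0.026 bits.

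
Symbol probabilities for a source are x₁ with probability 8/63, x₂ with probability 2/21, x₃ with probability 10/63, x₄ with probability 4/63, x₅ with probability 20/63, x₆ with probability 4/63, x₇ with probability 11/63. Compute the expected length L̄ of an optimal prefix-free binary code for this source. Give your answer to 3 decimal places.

2.635 bits/symbol

Repeatedly combine the two least-probable nodes; the expected code length is the sum of the merged weights.
merge 4/63 + 4/63 → 8/63
merge 2/21 + 8/63 → 2/9
merge 8/63 + 10/63 → 2/7
merge 11/63 + 2/9 → 25/63
merge 2/7 + 20/63 → 38/63
merge 25/63 + 38/63 → 1
L = 8/63 + 2/9 + 2/7 + 25/63 + 38/63 + 1 = 166/63 ≈ 2.635 bits/symbol.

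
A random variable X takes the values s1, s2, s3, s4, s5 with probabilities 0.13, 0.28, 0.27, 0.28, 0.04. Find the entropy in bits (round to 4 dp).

H = −Σ pᵢ log₂ pᵢ.
−0.13·log₂(0.13) = 0.3826
−0.28·log₂(0.28) = 0.5142
−0.27·log₂(0.27) = 0.5100
−0.28·log₂(0.28) = 0.5142
−0.04·log₂(0.04) = 0.1858
Sum ≈ 2.1069 → 2.1069 bits.

2.1069 bits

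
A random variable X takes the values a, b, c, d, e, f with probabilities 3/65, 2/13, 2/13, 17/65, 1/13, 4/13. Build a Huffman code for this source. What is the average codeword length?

Repeatedly combine the two least-probable nodes; the expected code length is the sum of the merged weights.
merge 3/65 + 1/13 → 8/65
merge 8/65 + 2/13 → 18/65
merge 2/13 + 17/65 → 27/65
merge 18/65 + 4/13 → 38/65
merge 27/65 + 38/65 → 1
L = 8/65 + 18/65 + 27/65 + 38/65 + 1 = 12/5 = 2.4 bits/symbol.

2.4 bits/symbol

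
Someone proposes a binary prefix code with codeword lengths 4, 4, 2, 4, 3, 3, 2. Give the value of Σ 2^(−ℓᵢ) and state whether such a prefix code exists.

With common denominator 2^4 = 16: Σ 2^(−ℓᵢ) = 1/16 + 1/16 + 4/16 + 1/16 + 2/16 + 2/16 + 4/16 = 15/16 = 0.9375.
Kraft's inequality requires Σ ≤ 1; here Σ = 0.9375 ≤ 1, so such a prefix code exists.

0.9375; yes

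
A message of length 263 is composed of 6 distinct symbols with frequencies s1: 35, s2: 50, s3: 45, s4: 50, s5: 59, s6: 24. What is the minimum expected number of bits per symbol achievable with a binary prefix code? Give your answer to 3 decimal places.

Probabilities are the counts divided by 263.
Repeatedly combine the two least-probable nodes; the expected code length is the sum of the merged weights.
merge 24/263 + 35/263 → 59/263
merge 45/263 + 50/263 → 95/263
merge 50/263 + 59/263 → 109/263
merge 59/263 + 95/263 → 154/263
merge 109/263 + 154/263 → 1
L = 59/263 + 95/263 + 109/263 + 154/263 + 1 = 680/263 ≈ 2.586 bits/symbol.

2.586 bits/symbol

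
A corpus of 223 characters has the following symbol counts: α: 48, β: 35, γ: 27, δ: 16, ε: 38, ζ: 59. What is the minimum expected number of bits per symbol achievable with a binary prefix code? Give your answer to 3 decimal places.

2.520 bits/symbol

Probabilities are the counts divided by 223.
Repeatedly combine the two least-probable nodes; the expected code length is the sum of the merged weights.
merge 16/223 + 27/223 → 43/223
merge 35/223 + 38/223 → 73/223
merge 43/223 + 48/223 → 91/223
merge 59/223 + 73/223 → 132/223
merge 91/223 + 132/223 → 1
L = 43/223 + 73/223 + 91/223 + 132/223 + 1 = 562/223 ≈ 2.520 bits/symbol.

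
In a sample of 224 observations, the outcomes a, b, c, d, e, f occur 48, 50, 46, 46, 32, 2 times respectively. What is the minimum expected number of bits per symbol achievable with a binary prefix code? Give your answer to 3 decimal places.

2.509 bits/symbol

Probabilities are the counts divided by 224.
Repeatedly combine the two least-probable nodes; the expected code length is the sum of the merged weights.
merge 1/112 + 1/7 → 17/112
merge 17/112 + 23/112 → 5/14
merge 23/112 + 3/14 → 47/112
merge 25/112 + 5/14 → 65/112
merge 47/112 + 65/112 → 1
L = 17/112 + 5/14 + 47/112 + 65/112 + 1 = 281/112 ≈ 2.509 bits/symbol.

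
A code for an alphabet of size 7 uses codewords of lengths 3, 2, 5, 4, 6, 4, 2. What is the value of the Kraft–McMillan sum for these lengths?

0.796875

With common denominator 2^6 = 64: Σ 2^(−ℓᵢ) = 8/64 + 16/64 + 2/64 + 4/64 + 1/64 + 4/64 + 16/64 = 51/64 = 0.796875.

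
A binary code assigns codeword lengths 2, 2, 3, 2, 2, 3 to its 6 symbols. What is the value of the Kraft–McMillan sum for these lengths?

With common denominator 2^3 = 8: Σ 2^(−ℓᵢ) = 2/8 + 2/8 + 1/8 + 2/8 + 2/8 + 1/8 = 10/8 = 1.25.

1.25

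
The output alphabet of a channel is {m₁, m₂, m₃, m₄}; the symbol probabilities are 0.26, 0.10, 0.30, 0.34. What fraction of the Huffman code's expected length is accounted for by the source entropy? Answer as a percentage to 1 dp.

Entropy H = −Σ p log₂ p ≈ 1.8877 bits.
Huffman merges: 1/10+13/50→9/25; 3/10+17/50→16/25; 9/25+16/25→1. L = 2 ≈ 2.0000.
Efficiency = H/L = 1.8877/2.0000 = 94.4%.

94.4%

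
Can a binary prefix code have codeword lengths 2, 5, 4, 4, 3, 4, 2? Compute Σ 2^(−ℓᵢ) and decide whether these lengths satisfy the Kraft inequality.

With common denominator 2^5 = 32: Σ 2^(−ℓᵢ) = 8/32 + 1/32 + 2/32 + 2/32 + 4/32 + 2/32 + 8/32 = 27/32 = 0.84375.
Kraft's inequality requires Σ ≤ 1; here Σ = 0.84375 ≤ 1, so such a prefix code exists.

0.84375; yes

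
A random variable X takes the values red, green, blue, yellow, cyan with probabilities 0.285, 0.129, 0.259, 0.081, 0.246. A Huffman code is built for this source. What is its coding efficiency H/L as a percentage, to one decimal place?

99.3%

Entropy H = −Σ p log₂ p ≈ 2.1935 bits.
Huffman merges: 81/1000+129/1000→21/100; 21/100+123/500→57/125; 259/1000+57/200→68/125; 57/125+68/125→1. L = 221/100 ≈ 2.2100.
Efficiency = H/L = 2.1935/2.2100 = 99.3%.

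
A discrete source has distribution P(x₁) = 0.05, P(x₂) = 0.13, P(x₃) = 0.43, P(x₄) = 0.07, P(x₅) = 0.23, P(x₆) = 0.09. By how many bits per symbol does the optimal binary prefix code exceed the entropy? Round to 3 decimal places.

Entropy H = −Σ p log₂ p ≈ 2.1912 bits.
Huffman merges: 1/20+7/100→3/25; 9/100+3/25→21/100; 13/100+21/100→17/50; 23/100+17/50→57/100; 43/100+57/100→1. L = 56/25 ≈ 2.2400.
L − H = 2.2400 − 2.1912 = 0.049 bits.

0.049 bits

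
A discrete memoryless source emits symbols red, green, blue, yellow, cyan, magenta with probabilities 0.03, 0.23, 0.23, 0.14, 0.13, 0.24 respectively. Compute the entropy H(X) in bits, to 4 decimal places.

H = −Σ pᵢ log₂ pᵢ.
−0.03·log₂(0.03) = 0.1518
−0.23·log₂(0.23) = 0.4877
−0.23·log₂(0.23) = 0.4877
−0.14·log₂(0.14) = 0.3971
−0.13·log₂(0.13) = 0.3826
−0.24·log₂(0.24) = 0.4941
Sum ≈ 2.4010 → 2.4010 bits.

2.4010 bits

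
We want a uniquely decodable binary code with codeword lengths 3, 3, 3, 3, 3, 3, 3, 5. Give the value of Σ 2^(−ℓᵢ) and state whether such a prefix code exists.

With common denominator 2^5 = 32: Σ 2^(−ℓᵢ) = 4/32 + 4/32 + 4/32 + 4/32 + 4/32 + 4/32 + 4/32 + 1/32 = 29/32 = 0.90625.
Kraft's inequality requires Σ ≤ 1; here Σ = 0.90625 ≤ 1, so such a prefix code exists.

0.90625; yes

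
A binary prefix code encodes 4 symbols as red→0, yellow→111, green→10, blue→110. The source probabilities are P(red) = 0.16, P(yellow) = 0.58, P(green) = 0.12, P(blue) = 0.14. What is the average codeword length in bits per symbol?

L̄ = Σ pᵢ·ℓᵢ = 0.16·1 + 0.58·3 + 0.12·2 + 0.14·3 = 2.56 bits/symbol.

2.56 bits/symbol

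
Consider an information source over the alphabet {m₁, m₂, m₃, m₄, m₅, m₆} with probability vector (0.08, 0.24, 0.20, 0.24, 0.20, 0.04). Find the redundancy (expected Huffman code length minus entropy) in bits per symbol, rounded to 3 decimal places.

Entropy H = −Σ p log₂ p ≈ 2.3943 bits.
Huffman merges: 1/25+2/25→3/25; 3/25+1/5→8/25; 1/5+6/25→11/25; 6/25+8/25→14/25; 11/25+14/25→1. L = 61/25 ≈ 2.4400.
L − H = 2.4400 − 2.3943 = 0.046 bits.

0.046 bits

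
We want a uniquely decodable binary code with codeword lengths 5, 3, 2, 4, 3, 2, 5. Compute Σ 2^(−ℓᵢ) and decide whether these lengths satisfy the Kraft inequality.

With common denominator 2^5 = 32: Σ 2^(−ℓᵢ) = 1/32 + 4/32 + 8/32 + 2/32 + 4/32 + 8/32 + 1/32 = 28/32 = 0.875.
Kraft's inequality requires Σ ≤ 1; here Σ = 0.875 ≤ 1, so such a prefix code exists.

0.875; yes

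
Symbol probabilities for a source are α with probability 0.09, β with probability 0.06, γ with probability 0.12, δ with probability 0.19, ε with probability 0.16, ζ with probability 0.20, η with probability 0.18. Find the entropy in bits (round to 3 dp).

2.711 bits

H = −Σ pᵢ log₂ pᵢ.
−0.09·log₂(0.09) = 0.3127
−0.06·log₂(0.06) = 0.2435
−0.12·log₂(0.12) = 0.3671
−0.19·log₂(0.19) = 0.4552
−0.16·log₂(0.16) = 0.4230
−0.20·log₂(0.20) = 0.4644
−0.18·log₂(0.18) = 0.4453
Sum ≈ 2.7112 → 2.711 bits.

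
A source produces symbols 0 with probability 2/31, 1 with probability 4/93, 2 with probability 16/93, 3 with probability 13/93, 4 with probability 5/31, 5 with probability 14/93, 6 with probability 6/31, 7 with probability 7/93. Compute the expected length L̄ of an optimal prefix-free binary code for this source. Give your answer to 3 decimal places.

2.914 bits/symbol

Repeatedly combine the two least-probable nodes; the expected code length is the sum of the merged weights.
merge 4/93 + 2/31 → 10/93
merge 7/93 + 10/93 → 17/93
merge 13/93 + 14/93 → 9/31
merge 5/31 + 16/93 → 1/3
merge 17/93 + 6/31 → 35/93
merge 9/31 + 1/3 → 58/93
merge 35/93 + 58/93 → 1
L = 10/93 + 17/93 + 9/31 + 1/3 + 35/93 + 58/93 + 1 = 271/93 ≈ 2.914 bits/symbol.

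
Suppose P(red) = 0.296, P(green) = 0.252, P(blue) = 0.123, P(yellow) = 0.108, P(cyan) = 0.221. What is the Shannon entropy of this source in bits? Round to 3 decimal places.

2.221 bits

H = −Σ pᵢ log₂ pᵢ.
−0.296·log₂(0.296) = 0.5199
−0.252·log₂(0.252) = 0.5011
−0.123·log₂(0.123) = 0.3719
−0.108·log₂(0.108) = 0.3468
−0.221·log₂(0.221) = 0.4813
Sum ≈ 2.2209 → 2.221 bits.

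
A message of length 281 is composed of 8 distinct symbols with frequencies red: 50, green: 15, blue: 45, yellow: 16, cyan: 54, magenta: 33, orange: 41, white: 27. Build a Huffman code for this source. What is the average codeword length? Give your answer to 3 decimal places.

2.918 bits/symbol

Probabilities are the counts divided by 281.
Repeatedly combine the two least-probable nodes; the expected code length is the sum of the merged weights.
merge 15/281 + 16/281 → 31/281
merge 27/281 + 31/281 → 58/281
merge 33/281 + 41/281 → 74/281
merge 45/281 + 50/281 → 95/281
merge 54/281 + 58/281 → 112/281
merge 74/281 + 95/281 → 169/281
merge 112/281 + 169/281 → 1
L = 31/281 + 58/281 + 74/281 + 95/281 + 112/281 + 169/281 + 1 = 820/281 ≈ 2.918 bits/symbol.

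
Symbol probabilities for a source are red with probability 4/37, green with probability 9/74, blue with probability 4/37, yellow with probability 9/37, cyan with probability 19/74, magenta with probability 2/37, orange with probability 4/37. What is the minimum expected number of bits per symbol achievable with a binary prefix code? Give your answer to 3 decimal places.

Repeatedly combine the two least-probable nodes; the expected code length is the sum of the merged weights.
merge 2/37 + 4/37 → 6/37
merge 4/37 + 4/37 → 8/37
merge 9/74 + 6/37 → 21/74
merge 8/37 + 9/37 → 17/37
merge 19/74 + 21/74 → 20/37
merge 17/37 + 20/37 → 1
L = 6/37 + 8/37 + 21/74 + 17/37 + 20/37 + 1 = 197/74 ≈ 2.662 bits/symbol.

2.662 bits/symbol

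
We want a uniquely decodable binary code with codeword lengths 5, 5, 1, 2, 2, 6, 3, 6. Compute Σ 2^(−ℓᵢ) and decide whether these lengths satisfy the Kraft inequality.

With common denominator 2^6 = 64: Σ 2^(−ℓᵢ) = 2/64 + 2/64 + 32/64 + 16/64 + 16/64 + 1/64 + 8/64 + 1/64 = 78/64 = 1.21875.
Kraft's inequality requires Σ ≤ 1; here Σ = 1.21875 > 1, so no such prefix code exists.

1.21875; no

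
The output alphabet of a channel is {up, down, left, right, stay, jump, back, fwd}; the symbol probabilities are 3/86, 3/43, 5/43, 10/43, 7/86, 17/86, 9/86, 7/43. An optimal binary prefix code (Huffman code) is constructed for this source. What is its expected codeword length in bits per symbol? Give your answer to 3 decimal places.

Repeatedly combine the two least-probable nodes; the expected code length is the sum of the merged weights.
merge 3/86 + 3/43 → 9/86
merge 7/86 + 9/86 → 8/43
merge 9/86 + 5/43 → 19/86
merge 7/43 + 8/43 → 15/43
merge 17/86 + 19/86 → 18/43
merge 10/43 + 15/43 → 25/43
merge 18/43 + 25/43 → 1
L = 9/86 + 8/43 + 19/86 + 15/43 + 18/43 + 25/43 + 1 = 123/43 ≈ 2.860 bits/symbol.

2.860 bits/symbol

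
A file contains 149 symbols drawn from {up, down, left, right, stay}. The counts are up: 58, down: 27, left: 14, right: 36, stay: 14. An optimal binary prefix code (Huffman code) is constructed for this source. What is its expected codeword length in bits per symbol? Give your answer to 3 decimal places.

2.168 bits/symbol

Probabilities are the counts divided by 149.
Repeatedly combine the two least-probable nodes; the expected code length is the sum of the merged weights.
merge 14/149 + 14/149 → 28/149
merge 27/149 + 28/149 → 55/149
merge 36/149 + 55/149 → 91/149
merge 58/149 + 91/149 → 1
L = 28/149 + 55/149 + 91/149 + 1 = 323/149 ≈ 2.168 bits/symbol.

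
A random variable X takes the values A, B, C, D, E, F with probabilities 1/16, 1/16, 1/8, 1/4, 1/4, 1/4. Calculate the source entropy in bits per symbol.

Each probability is a power of 1/2, so log₂(1/p) is an integer.
H = Σ p·log₂(1/p) = 1/16·4 + 1/16·4 + 1/8·3 + 1/4·2 + 1/4·2 + 1/4·2 = 2.375 bits.

2.375 bits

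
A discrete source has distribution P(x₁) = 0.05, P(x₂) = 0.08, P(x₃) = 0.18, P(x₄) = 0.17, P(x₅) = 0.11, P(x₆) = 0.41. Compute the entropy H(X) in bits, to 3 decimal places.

2.265 bits

H = −Σ pᵢ log₂ pᵢ.
−0.05·log₂(0.05) = 0.2161
−0.08·log₂(0.08) = 0.2915
−0.18·log₂(0.18) = 0.4453
−0.17·log₂(0.17) = 0.4346
−0.11·log₂(0.11) = 0.3503
−0.41·log₂(0.41) = 0.5274
Sum ≈ 2.2652 → 2.265 bits.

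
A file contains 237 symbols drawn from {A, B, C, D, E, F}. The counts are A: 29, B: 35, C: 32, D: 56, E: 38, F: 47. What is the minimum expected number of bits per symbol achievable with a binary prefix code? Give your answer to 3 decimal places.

2.565 bits/symbol

Probabilities are the counts divided by 237.
Repeatedly combine the two least-probable nodes; the expected code length is the sum of the merged weights.
merge 29/237 + 32/237 → 61/237
merge 35/237 + 38/237 → 73/237
merge 47/237 + 56/237 → 103/237
merge 61/237 + 73/237 → 134/237
merge 103/237 + 134/237 → 1
L = 61/237 + 73/237 + 103/237 + 134/237 + 1 = 608/237 ≈ 2.565 bits/symbol.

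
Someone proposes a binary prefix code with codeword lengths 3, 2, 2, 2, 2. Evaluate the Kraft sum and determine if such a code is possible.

1.125; no

With common denominator 2^3 = 8: Σ 2^(−ℓᵢ) = 1/8 + 2/8 + 2/8 + 2/8 + 2/8 = 9/8 = 1.125.
Kraft's inequality requires Σ ≤ 1; here Σ = 1.125 > 1, so no such prefix code exists.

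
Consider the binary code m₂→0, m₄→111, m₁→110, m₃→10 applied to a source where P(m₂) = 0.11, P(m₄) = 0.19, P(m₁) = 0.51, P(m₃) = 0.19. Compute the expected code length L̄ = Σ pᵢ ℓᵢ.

2.59 bits/symbol

L̄ = Σ pᵢ·ℓᵢ = 0.11·1 + 0.19·3 + 0.51·3 + 0.19·2 = 2.59 bits/symbol.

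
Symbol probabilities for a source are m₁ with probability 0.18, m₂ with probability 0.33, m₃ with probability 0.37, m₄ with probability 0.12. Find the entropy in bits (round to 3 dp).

H = −Σ pᵢ log₂ pᵢ.
−0.18·log₂(0.18) = 0.4453
−0.33·log₂(0.33) = 0.5278
−0.37·log₂(0.37) = 0.5307
−0.12·log₂(0.12) = 0.3671
Sum ≈ 1.8709 → 1.871 bits.

1.871 bits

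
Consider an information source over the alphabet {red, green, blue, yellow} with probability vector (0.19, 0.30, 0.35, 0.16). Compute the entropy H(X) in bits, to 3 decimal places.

1.929 bits

H = −Σ pᵢ log₂ pᵢ.
−0.19·log₂(0.19) = 0.4552
−0.30·log₂(0.30) = 0.5211
−0.35·log₂(0.35) = 0.5301
−0.16·log₂(0.16) = 0.4230
Sum ≈ 1.9294 → 1.929 bits.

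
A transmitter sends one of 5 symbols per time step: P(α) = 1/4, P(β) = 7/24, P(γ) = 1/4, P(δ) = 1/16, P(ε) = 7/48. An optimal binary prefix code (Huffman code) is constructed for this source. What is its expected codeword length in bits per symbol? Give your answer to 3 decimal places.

2.208 bits/symbol

Repeatedly combine the two least-probable nodes; the expected code length is the sum of the merged weights.
merge 1/16 + 7/48 → 5/24
merge 5/24 + 1/4 → 11/24
merge 1/4 + 7/24 → 13/24
merge 11/24 + 13/24 → 1
L = 5/24 + 11/24 + 13/24 + 1 = 53/24 ≈ 2.208 bits/symbol.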